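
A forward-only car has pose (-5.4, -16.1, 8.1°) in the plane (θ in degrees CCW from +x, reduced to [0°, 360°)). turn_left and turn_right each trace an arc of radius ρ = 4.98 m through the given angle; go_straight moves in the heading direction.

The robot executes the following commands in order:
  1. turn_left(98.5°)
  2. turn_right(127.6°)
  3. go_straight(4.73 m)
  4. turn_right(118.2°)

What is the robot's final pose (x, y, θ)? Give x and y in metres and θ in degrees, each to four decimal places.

(11.1131, -13.7891, 220.8000°)

set_pose: (x, y, θ) = (-5.4000, -16.1000, 8.1000°), ρ = 4.98
turn_left(98.5°): centre at ρ to the left, rotate +98.5° → (-1.3292, -9.7470, 106.6000°)
turn_right(127.6°): centre at ρ to the right, rotate −127.6° → (5.2279, -3.6750, -21.0000° ≡ 339.0000°)
go_straight(4.73): x += 4.73·cos θ, y += 4.73·sin θ → (9.6437, -5.3701, 339.0000°)
turn_right(118.2°): centre at ρ to the right, rotate −118.2° → (11.1131, -13.7891, 220.8000°)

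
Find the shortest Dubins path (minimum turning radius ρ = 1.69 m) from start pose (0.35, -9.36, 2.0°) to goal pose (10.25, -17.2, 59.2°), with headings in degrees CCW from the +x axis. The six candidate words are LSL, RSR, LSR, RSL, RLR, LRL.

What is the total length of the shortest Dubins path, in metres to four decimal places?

14.2030 m

Let ψ = atan2(Δy, Δx) = atan2(-7.84, 9.90) = -38.3764° be the start→goal bearing.
Normalize: d = |goal − start| / ρ = 12.628365/1.69 = 7.472405, α = (θ_start − ψ) mod 360° = 40.3764° = 0.704701 rad, β = (θ_goal − ψ) mod 360° = 97.5764° = 1.703029 rad.
Common terms: sin α = 0.647806, cos α = 0.761805, sin β = 0.991270, cos β = -0.131848, cos(α−β) = 0.541708, d² = 55.836840. Work in radians in the unit-radius frame; every candidate has L = ρ·(t + p + q).
LSL: p² = 2 + d² − 2cos(α−β) + 2d(sin α − sin β) = 51.620418; p = √p² = 7.184735; φ = atan2(cos β − cos α, d + sin α − sin β) = -0.124705 rad; t = (φ − α) mod 2π = 5.453779 rad, q = (β − φ) mod 2π = 1.827734 rad → L = 1.69·(5.453779 + 7.184735 + 1.827734) = 1.69·14.466249 = 24.447960 m
RSR: p² = 2 + d² − 2cos(α−β) + 2d(sin β − sin α) = 61.886430; p = √p² = 7.866793; φ = atan2(cos α − cos β, d − sin α + sin β) = 0.113844 rad; t = (α − φ) mod 2π = 0.590857 rad, q = (φ − β) mod 2π = 4.694000 rad → L = 1.69·(0.590857 + 7.866793 + 4.694000) = 1.69·13.151650 = 22.226288 m
LSR: p² = d² − 2 + 2cos(α−β) + 2d(sin α + sin β) = 79.415935; p = √p² = 8.911562; φ = atan2(−cos α − cos β, d + sin α + sin β) − atan2(−2, p) = 0.151740 rad; t = (φ − α) mod 2π = 5.730225 rad, q = (φ − β) mod 2π = 4.731897 rad → L = 1.69·(5.730225 + 8.911562 + 4.731897) = 1.69·19.373684 = 32.741525 m
RSL: p² = d² − 2 + 2cos(α−β) − 2d(sin α + sin β) = 30.424579; p = √p² = 5.515848; φ = atan2(cos α + cos β, d − sin α − sin β) − atan2(2, p) = -0.240272 rad; t = (α − φ) mod 2π = 0.944973 rad, q = (β − φ) mod 2π = 1.943301 rad → L = 1.69·(0.944973 + 5.515848 + 1.943301) = 1.69·8.404122 = 14.202966 m
RLR: c = (6 − d² + 2cos(α−β) + 2d(sin α − sin β))/8 = -6.735804, |c| > 1 → infeasible
LRL: c = (6 − d² + 2cos(α−β) − 2d(sin α − sin β))/8 = -5.452552, |c| > 1 → infeasible
Shortest: RSL with L = 14.202966 m ≈ 14.2030 m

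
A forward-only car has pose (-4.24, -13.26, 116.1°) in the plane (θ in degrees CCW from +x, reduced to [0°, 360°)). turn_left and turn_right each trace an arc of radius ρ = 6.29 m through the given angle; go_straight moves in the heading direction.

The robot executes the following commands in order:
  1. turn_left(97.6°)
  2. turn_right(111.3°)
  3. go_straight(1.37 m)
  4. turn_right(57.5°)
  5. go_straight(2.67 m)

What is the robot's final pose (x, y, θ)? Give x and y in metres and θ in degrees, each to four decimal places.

set_pose: (x, y, θ) = (-4.2400, -13.2600, 116.1000°), ρ = 6.29
turn_left(97.6°): centre at ρ to the left, rotate +97.6° → (-13.3786, -10.7942, 213.7000°)
turn_right(111.3°): centre at ρ to the right, rotate −111.3° → (-23.0118, -6.9119, 102.4000°)
go_straight(1.37): x += 1.37·cos θ, y += 1.37·sin θ → (-23.3060, -5.5739, 102.4000°)
turn_right(57.5°): centre at ρ to the right, rotate −57.5° → (-21.6027, 0.2323, 44.9000°)
go_straight(2.67): x += 2.67·cos θ, y += 2.67·sin θ → (-19.7114, 2.1169, 44.9000°)

(-19.7114, 2.1169, 44.9000°)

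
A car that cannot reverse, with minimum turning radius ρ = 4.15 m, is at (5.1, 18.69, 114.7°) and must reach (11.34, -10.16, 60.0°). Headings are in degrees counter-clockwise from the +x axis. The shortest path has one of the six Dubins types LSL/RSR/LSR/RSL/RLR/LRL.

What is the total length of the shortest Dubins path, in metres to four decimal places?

47.9631 m

Let ψ = atan2(Δy, Δx) = atan2(-28.85, 6.24) = -77.7954° be the start→goal bearing.
Normalize: d = |goal − start| / ρ = 29.517115/4.15 = 7.112558, α = (θ_start − ψ) mod 360° = 192.4954° = 3.359679 rad, β = (θ_goal − ψ) mod 360° = 137.7954° = 2.404984 rad.
Common terms: sin α = -0.216362, cos α = -0.976313, sin β = 0.671780, cos β = -0.740751, cos(α−β) = 0.577858, d² = 50.588480. Work in radians in the unit-radius frame; every candidate has L = ρ·(t + p + q).
LSL: p² = 2 + d² − 2cos(α−β) + 2d(sin α − sin β) = 38.798850; p = √p² = 6.228872; φ = atan2(cos β − cos α, d + sin α − sin β) = 0.037827 rad; t = (φ − α) mod 2π = 2.961333 rad, q = (β − φ) mod 2π = 2.367157 rad → L = 4.15·(2.961333 + 6.228872 + 2.367157) = 4.15·11.557363 = 47.963055 m
RSR: p² = 2 + d² − 2cos(α−β) + 2d(sin β − sin α) = 64.066679; p = √p² = 8.004166; φ = atan2(cos α − cos β, d − sin α + sin β) = -0.029434 rad; t = (α − φ) mod 2π = 3.389113 rad, q = (φ − β) mod 2π = 3.848767 rad → L = 4.15·(3.389113 + 8.004166 + 3.848767) = 4.15·15.242047 = 63.254494 m
LSR: p² = d² − 2 + 2cos(α−β) + 2d(sin α + sin β) = 56.222569; p = √p² = 7.498171; φ = atan2(−cos α − cos β, d + sin α + sin β) − atan2(−2, p) = 0.483772 rad; t = (φ − α) mod 2π = 3.407278 rad, q = (φ − β) mod 2π = 4.361973 rad → L = 4.15·(3.407278 + 7.498171 + 4.361973) = 4.15·15.267422 = 63.359800 m
RSL: p² = d² − 2 + 2cos(α−β) − 2d(sin α + sin β) = 43.265822; p = √p² = 6.577676; φ = atan2(cos α + cos β, d − sin α − sin β) − atan2(2, p) = -0.547603 rad; t = (α − φ) mod 2π = 3.907282 rad, q = (β − φ) mod 2π = 2.952587 rad → L = 4.15·(3.907282 + 6.577676 + 2.952587) = 4.15·13.437544 = 55.765810 m
RLR: c = (6 − d² + 2cos(α−β) + 2d(sin α − sin β))/8 = -7.008335, |c| > 1 → infeasible
LRL: c = (6 − d² + 2cos(α−β) − 2d(sin α − sin β))/8 = -3.849856, |c| > 1 → infeasible
Shortest: LSL with L = 47.963055 m ≈ 47.9631 m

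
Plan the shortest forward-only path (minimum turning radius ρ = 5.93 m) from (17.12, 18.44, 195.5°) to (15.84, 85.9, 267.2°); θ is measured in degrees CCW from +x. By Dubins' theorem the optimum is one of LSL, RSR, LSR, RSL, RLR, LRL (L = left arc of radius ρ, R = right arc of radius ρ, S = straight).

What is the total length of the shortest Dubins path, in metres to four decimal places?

92.1277 m

Let ψ = atan2(Δy, Δx) = atan2(67.46, -1.28) = 91.0870° be the start→goal bearing.
Normalize: d = |goal − start| / ρ = 67.472142/5.93 = 11.378102, α = (θ_start − ψ) mod 360° = 104.4130° = 1.822350 rad, β = (θ_goal − ψ) mod 360° = 176.1130° = 3.073752 rad.
Common terms: sin α = 0.968527, cos α = -0.248909, sin β = 0.067789, cos β = -0.997700, cos(α−β) = 0.313992, d² = 129.461196. Work in radians in the unit-radius frame; every candidate has L = ρ·(t + p + q).
LSL: p² = 2 + d² − 2cos(α−β) + 2d(sin α − sin β) = 151.330579; p = √p² = 12.301649; φ = atan2(cos β − cos α, d + sin α − sin β) = -0.060907 rad; t = (φ − α) mod 2π = 4.399928 rad, q = (β − φ) mod 2π = 3.134658 rad → L = 5.93·(4.399928 + 12.301649 + 3.134658) = 5.93·19.836236 = 117.628879 m
RSR: p² = 2 + d² − 2cos(α−β) + 2d(sin β − sin α) = 110.335842; p = √p² = 10.504087; φ = atan2(cos α − cos β, d − sin α + sin β) = 0.071346 rad; t = (α − φ) mod 2π = 1.751004 rad, q = (φ − β) mod 2π = 3.280780 rad → L = 5.93·(1.751004 + 10.504087 + 3.280780) = 5.93·15.535871 = 92.127716 m
LSR: p² = d² − 2 + 2cos(α−β) + 2d(sin α + sin β) = 151.671795; p = √p² = 12.315510; φ = atan2(−cos α − cos β, d + sin α + sin β) − atan2(−2, p) = 0.261072 rad; t = (φ − α) mod 2π = 4.721907 rad, q = (φ − β) mod 2π = 3.470506 rad → L = 5.93·(4.721907 + 12.315510 + 3.470506) = 5.93·20.507923 = 121.611985 m
RSL: p² = d² − 2 + 2cos(α−β) − 2d(sin α + sin β) = 104.506566; p = √p² = 10.222845; φ = atan2(cos α + cos β, d − sin α − sin β) − atan2(2, p) = -0.313162 rad; t = (α − φ) mod 2π = 2.135513 rad, q = (β − φ) mod 2π = 3.386914 rad → L = 5.93·(2.135513 + 10.222845 + 3.386914) = 5.93·15.745272 = 93.369461 m
RLR: c = (6 − d² + 2cos(α−β) + 2d(sin α − sin β))/8 = -12.791980, |c| > 1 → infeasible
LRL: c = (6 − d² + 2cos(α−β) − 2d(sin α − sin β))/8 = -17.916322, |c| > 1 → infeasible
Shortest: RSR with L = 92.127716 m ≈ 92.1277 m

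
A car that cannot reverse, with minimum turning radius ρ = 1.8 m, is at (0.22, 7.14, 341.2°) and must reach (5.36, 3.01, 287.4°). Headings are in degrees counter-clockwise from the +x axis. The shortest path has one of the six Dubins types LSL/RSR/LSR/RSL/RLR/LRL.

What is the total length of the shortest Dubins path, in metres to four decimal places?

Let ψ = atan2(Δy, Δx) = atan2(-4.13, 5.14) = -38.7819° be the start→goal bearing.
Normalize: d = |goal − start| / ρ = 6.593671/1.8 = 3.663151, α = (θ_start − ψ) mod 360° = 19.9819° = 0.348751 rad, β = (θ_goal − ψ) mod 360° = 326.1819° = 5.692949 rad.
Common terms: sin α = 0.341724, cos α = 0.939800, sin β = -0.556557, cos β = 0.830809, cos(α−β) = 0.590606, d² = 13.418673. Work in radians in the unit-radius frame; every candidate has L = ρ·(t + p + q).
LSL: p² = 2 + d² − 2cos(α−β) + 2d(sin α − sin β) = 20.818542; p = √p² = 4.562734; φ = atan2(cos β − cos α, d + sin α − sin β) = -0.023890 rad; t = (φ − α) mod 2π = 5.910545 rad, q = (β − φ) mod 2π = 5.716838 rad → L = 1.8·(5.910545 + 4.562734 + 5.716838) = 1.8·16.190118 = 29.142212 m
RSR: p² = 2 + d² − 2cos(α−β) + 2d(sin β − sin α) = 7.656381; p = √p² = 2.767017; φ = atan2(cos α − cos β, d − sin α + sin β) = 0.039400 rad; t = (α − φ) mod 2π = 0.309351 rad, q = (φ − β) mod 2π = 0.629636 rad → L = 1.8·(0.309351 + 2.767017 + 0.629636) = 1.8·3.706004 = 6.670807 m
LSR: p² = d² − 2 + 2cos(α−β) + 2d(sin α + sin β) = 11.025950; p = √p² = 3.320535; φ = atan2(−cos α − cos β, d + sin α + sin β) − atan2(−2, p) = 0.067752 rad; t = (φ − α) mod 2π = 6.002187 rad, q = (φ − β) mod 2π = 0.657989 rad → L = 1.8·(6.002187 + 3.320535 + 0.657989) = 1.8·9.980710 = 17.965278 m
RSL: p² = d² − 2 + 2cos(α−β) − 2d(sin α + sin β) = 14.173819; p = √p² = 3.764813; φ = atan2(cos α + cos β, d − sin α − sin β) − atan2(2, p) = -0.060010 rad; t = (α − φ) mod 2π = 0.408761 rad, q = (β − φ) mod 2π = 5.752959 rad → L = 1.8·(0.408761 + 3.764813 + 5.752959) = 1.8·9.926533 = 17.867759 m
RLR: c = (6 − d² + 2cos(α−β) + 2d(sin α − sin β))/8 = 0.042952; p = 2π − arccos c = 4.755355 rad; φ = atan2(cos α − cos β, d − sin α + sin β) = 0.039400 rad; t = (α − φ + p/2) mod 2π = 2.687028 rad, q = (α − β − t + p) mod 2π = 3.007313 rad → L = 1.8·(2.687028 + 4.755355 + 3.007313) = 1.8·10.449696 = 18.809453 m
LRL: c = (6 − d² + 2cos(α−β) − 2d(sin α − sin β))/8 = -1.602318, |c| > 1 → infeasible
Shortest: RSR with L = 6.670807 m ≈ 6.6708 m

6.6708 m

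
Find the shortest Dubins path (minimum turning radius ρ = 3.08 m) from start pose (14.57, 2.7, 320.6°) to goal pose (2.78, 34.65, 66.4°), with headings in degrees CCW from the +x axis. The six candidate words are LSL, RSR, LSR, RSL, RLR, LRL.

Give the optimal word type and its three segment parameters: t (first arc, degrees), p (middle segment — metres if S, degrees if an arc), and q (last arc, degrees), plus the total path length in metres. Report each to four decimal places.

LSR: t = 162.1823°, p = 29.7378 m, q = 56.3823°, L = 41.4870 m

Let ψ = atan2(Δy, Δx) = atan2(31.95, -11.79) = 110.2548° be the start→goal bearing.
Normalize: d = |goal − start| / ρ = 34.055933/3.08 = 11.057121, α = (θ_start − ψ) mod 360° = 210.3452° = 3.671217 rad, β = (θ_goal − ψ) mod 360° = 316.1452° = 5.517775 rad.
Common terms: sin α = -0.505209, cos α = -0.862997, sin β = -0.692833, cos β = 0.721098, cos(α−β) = -0.272280, d² = 122.259930. Work in radians in the unit-radius frame; every candidate has L = ρ·(t + p + q).
LSL: p² = 2 + d² − 2cos(α−β) + 2d(sin α − sin β) = 128.953648; p = √p² = 11.355776; φ = atan2(cos β − cos α, d + sin α − sin β) = 0.139953 rad; t = (φ − α) mod 2π = 2.751922 rad, q = (β − φ) mod 2π = 5.377822 rad → L = 3.08·(2.751922 + 11.355776 + 5.377822) = 3.08·19.485520 = 60.015401 m
RSR: p² = 2 + d² − 2cos(α−β) + 2d(sin β − sin α) = 120.655333; p = √p² = 10.984322; φ = atan2(cos α − cos β, d − sin α + sin β) = -0.144719 rad; t = (α − φ) mod 2π = 3.815936 rad, q = (φ − β) mod 2π = 0.620691 rad → L = 3.08·(3.815936 + 10.984322 + 0.620691) = 3.08·15.420949 = 47.496523 m
LSR: p² = d² − 2 + 2cos(α−β) + 2d(sin α + sin β) = 93.221582; p = √p² = 9.655132; φ = atan2(−cos α − cos β, d + sin α + sin β) − atan2(−2, p) = 0.218647 rad; t = (φ − α) mod 2π = 2.830615 rad, q = (φ − β) mod 2π = 0.984057 rad → L = 3.08·(2.830615 + 9.655132 + 0.984057) = 3.08·13.469804 = 41.486998 m
RSL: p² = d² − 2 + 2cos(α−β) − 2d(sin α + sin β) = 146.209157; p = √p² = 12.091698; φ = atan2(cos α + cos β, d − sin α − sin β) − atan2(2, p) = -0.175497 rad; t = (α − φ) mod 2π = 3.846714 rad, q = (β − φ) mod 2π = 5.693272 rad → L = 3.08·(3.846714 + 12.091698 + 5.693272) = 3.08·21.631684 = 66.625585 m
RLR: c = (6 − d² + 2cos(α−β) + 2d(sin α − sin β))/8 = -14.081917, |c| > 1 → infeasible
LRL: c = (6 − d² + 2cos(α−β) − 2d(sin α − sin β))/8 = -15.119206, |c| > 1 → infeasible
Shortest: LSR with L = 41.486998 m ≈ 41.4870 m
Convert LSR to answer units (arcs ×180/π): t = 2.830615·180/π = 162.1823°, p = ρ·p = 3.08·9.655132 = 29.7378 m, q = 0.984057·180/π = 56.3823°, L = 41.4870 m.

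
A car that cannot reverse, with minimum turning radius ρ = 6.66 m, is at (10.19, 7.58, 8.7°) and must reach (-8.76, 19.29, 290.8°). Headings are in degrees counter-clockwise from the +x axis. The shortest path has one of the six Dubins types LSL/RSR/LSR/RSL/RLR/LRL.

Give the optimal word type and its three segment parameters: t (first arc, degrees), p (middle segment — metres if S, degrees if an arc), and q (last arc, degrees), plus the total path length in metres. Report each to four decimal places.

LSL: t = 138.7051°, p = 13.9070 m, q = 143.3949°, L = 46.6980 m

Let ψ = atan2(Δy, Δx) = atan2(11.71, -18.95) = 148.2863° be the start→goal bearing.
Normalize: d = |goal − start| / ρ = 22.276144/6.66 = 3.344766, α = (θ_start − ψ) mod 360° = 220.4137° = 3.846944 rad, β = (θ_goal − ψ) mod 360° = 142.5137° = 2.487333 rad.
Common terms: sin α = -0.648301, cos α = -0.761384, sin β = 0.608572, cos β = -0.793498, cos(α−β) = 0.209619, d² = 11.187462. Work in radians in the unit-radius frame; every candidate has L = ρ·(t + p + q).
LSL: p² = 2 + d² − 2cos(α−β) + 2d(sin α − sin β) = 4.360327; p = √p² = 2.088140; φ = atan2(cos β − cos α, d + sin α − sin β) = -0.015380 rad; t = (φ − α) mod 2π = 2.420861 rad, q = (β − φ) mod 2π = 2.502713 rad → L = 6.66·(2.420861 + 2.088140 + 2.502713) = 6.66·7.011713 = 46.698012 m
RSR: p² = 2 + d² − 2cos(α−β) + 2d(sin β − sin α) = 21.176123; p = √p² = 4.601752; φ = atan2(cos α − cos β, d − sin α + sin β) = 0.006979 rad; t = (α − φ) mod 2π = 3.839965 rad, q = (φ − β) mod 2π = 3.802832 rad → L = 6.66·(3.839965 + 4.601752 + 3.802832) = 6.66·12.244549 = 81.548696 m
LSR: p² = d² − 2 + 2cos(α−β) + 2d(sin α + sin β) = 9.340930; p = √p² = 3.056294; φ = atan2(−cos α − cos β, d + sin α + sin β) − atan2(−2, p) = 1.019190 rad; t = (φ − α) mod 2π = 3.455431 rad, q = (φ − β) mod 2π = 4.815042 rad → L = 6.66·(3.455431 + 3.056294 + 4.815042) = 6.66·11.326767 = 75.436265 m
RSL: p² = d² − 2 + 2cos(α−β) − 2d(sin α + sin β) = 9.872469; p = √p² = 3.142048; φ = atan2(cos α + cos β, d − sin α − sin β) − atan2(2, p) = -0.997500 rad; t = (α − φ) mod 2π = 4.844444 rad, q = (β − φ) mod 2π = 3.484833 rad → L = 6.66·(4.844444 + 3.142048 + 3.484833) = 6.66·11.471325 = 76.399028 m
RLR: c = (6 − d² + 2cos(α−β) + 2d(sin α − sin β))/8 = -1.647015, |c| > 1 → infeasible
LRL: c = (6 − d² + 2cos(α−β) − 2d(sin α − sin β))/8 = 0.454959; p = 2π − arccos c = 5.184715 rad; φ = atan2(cos β − cos α, d + sin α − sin β) = -0.015380 rad; t = (φ − α + p/2) mod 2π = 5.013219 rad, q = (β − α − t + p) mod 2π = 5.095070 rad → L = 6.66·(5.013219 + 5.184715 + 5.095070) = 6.66·15.293004 = 101.851409 m
Shortest: LSL with L = 46.698012 m ≈ 46.6980 m
Convert LSL to answer units (arcs ×180/π): t = 2.420861·180/π = 138.7051°, p = ρ·p = 6.66·2.088140 = 13.9070 m, q = 2.502713·180/π = 143.3949°, L = 46.6980 m.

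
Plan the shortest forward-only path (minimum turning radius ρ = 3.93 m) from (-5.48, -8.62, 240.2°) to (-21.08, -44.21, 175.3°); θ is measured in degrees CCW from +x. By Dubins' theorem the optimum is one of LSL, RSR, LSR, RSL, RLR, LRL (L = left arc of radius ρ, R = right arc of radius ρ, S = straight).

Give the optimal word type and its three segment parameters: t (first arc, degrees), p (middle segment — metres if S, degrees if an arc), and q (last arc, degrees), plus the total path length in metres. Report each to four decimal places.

LSR: t = 10.5752°, p = 34.2163 m, q = 75.4752°, L = 40.1187 m

Let ψ = atan2(Δy, Δx) = atan2(-35.59, -15.60) = -113.6691° be the start→goal bearing.
Normalize: d = |goal − start| / ρ = 38.858823/3.93 = 9.887741, α = (θ_start − ψ) mod 360° = 353.8691° = 6.176180 rad, β = (θ_goal − ψ) mod 360° = 288.9691° = 5.043462 rad.
Common terms: sin α = -0.106801, cos α = 0.994280, sin β = -0.945694, cos β = 0.325057, cos(α−β) = 0.424199, d² = 97.767425. Work in radians in the unit-radius frame; every candidate has L = ρ·(t + p + q).
LSL: p² = 2 + d² − 2cos(α−β) + 2d(sin α − sin β) = 115.508544; p = √p² = 10.747490; φ = atan2(cos β − cos α, d + sin α − sin β) = -0.062308 rad; t = (φ − α) mod 2π = 0.044697 rad, q = (β − φ) mod 2π = 5.105770 rad → L = 3.93·(0.044697 + 10.747490 + 5.105770) = 3.93·15.897957 = 62.478970 m
RSR: p² = 2 + d² − 2cos(α−β) + 2d(sin β − sin α) = 82.329508; p = √p² = 9.073561; φ = atan2(cos α − cos β, d − sin α + sin β) = 0.073822 rad; t = (α − φ) mod 2π = 6.102358 rad, q = (φ − β) mod 2π = 1.313546 rad → L = 3.93·(6.102358 + 9.073561 + 1.313546) = 3.93·16.489465 = 64.803597 m
LSR: p² = d² − 2 + 2cos(α−β) + 2d(sin α + sin β) = 75.802222; p = √p² = 8.706447; φ = atan2(−cos α − cos β, d + sin α + sin β) − atan2(−2, p) = 0.077566 rad; t = (φ − α) mod 2π = 0.184571 rad, q = (φ − β) mod 2π = 1.317290 rad → L = 3.93·(0.184571 + 8.706447 + 1.317290) = 3.93·10.208308 = 40.118652 m
RSL: p² = d² − 2 + 2cos(α−β) − 2d(sin α + sin β) = 117.429425; p = √p² = 10.836486; φ = atan2(cos α + cos β, d − sin α − sin β) − atan2(2, p) = -0.062492 rad; t = (α − φ) mod 2π = 6.238673 rad, q = (β − φ) mod 2π = 5.105954 rad → L = 3.93·(6.238673 + 10.836486 + 5.105954) = 3.93·22.181112 = 87.171772 m
RLR: c = (6 − d² + 2cos(α−β) + 2d(sin α − sin β))/8 = -9.291188, |c| > 1 → infeasible
LRL: c = (6 − d² + 2cos(α−β) − 2d(sin α − sin β))/8 = -13.438568, |c| > 1 → infeasible
Shortest: LSR with L = 40.118652 m ≈ 40.1187 m
Convert LSR to answer units (arcs ×180/π): t = 0.184571·180/π = 10.5752°, p = ρ·p = 3.93·8.706447 = 34.2163 m, q = 1.317290·180/π = 75.4752°, L = 40.1187 m.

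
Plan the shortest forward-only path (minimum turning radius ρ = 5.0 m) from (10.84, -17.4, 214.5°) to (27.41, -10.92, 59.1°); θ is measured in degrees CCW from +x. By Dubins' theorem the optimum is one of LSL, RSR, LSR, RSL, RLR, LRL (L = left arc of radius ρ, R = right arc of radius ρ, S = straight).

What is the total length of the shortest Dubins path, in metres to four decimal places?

34.0616 m

Let ψ = atan2(Δy, Δx) = atan2(6.48, 16.57) = 21.3589° be the start→goal bearing.
Normalize: d = |goal − start| / ρ = 17.792001/5.0 = 3.558400, α = (θ_start − ψ) mod 360° = 193.1411° = 3.370948 rad, β = (θ_goal − ψ) mod 360° = 37.7411° = 0.658707 rad.
Common terms: sin α = -0.227350, cos α = -0.973813, sin β = 0.612095, cos β = 0.790785, cos(α−β) = -0.909236, d² = 12.662212. Work in radians in the unit-radius frame; every candidate has L = ρ·(t + p + q).
LSL: p² = 2 + d² − 2cos(α−β) + 2d(sin α − sin β) = 10.506523; p = √p² = 3.241377; φ = atan2(cos β − cos α, d + sin α − sin β) = 0.575671 rad; t = (φ − α) mod 2π = 3.487908 rad, q = (β − φ) mod 2π = 0.083036 rad → L = 5.0·(3.487908 + 3.241377 + 0.083036) = 5.0·6.812320 = 34.061602 m
RSR: p² = 2 + d² − 2cos(α−β) + 2d(sin β − sin α) = 22.454845; p = √p² = 4.738654; φ = atan2(cos α − cos β, d − sin α + sin β) = -0.381576 rad; t = (α − φ) mod 2π = 3.752524 rad, q = (φ − β) mod 2π = 5.242903 rad → L = 5.0·(3.752524 + 4.738654 + 5.242903) = 5.0·13.734081 = 68.670407 m
LSR: p² = d² − 2 + 2cos(α−β) + 2d(sin α + sin β) = 11.581890; p = √p² = 3.403218; φ = atan2(−cos α − cos β, d + sin α + sin β) − atan2(−2, p) = 0.577694 rad; t = (φ − α) mod 2π = 3.489931 rad, q = (φ − β) mod 2π = 6.202173 rad → L = 5.0·(3.489931 + 3.403218 + 6.202173) = 5.0·13.095322 = 65.476610 m
RSL: p² = d² − 2 + 2cos(α−β) − 2d(sin α + sin β) = 6.105590; p = √p² = 2.470949; φ = atan2(cos α + cos β, d − sin α − sin β) − atan2(2, p) = -0.738057 rad; t = (α − φ) mod 2π = 4.109006 rad, q = (β − φ) mod 2π = 1.396764 rad → L = 5.0·(4.109006 + 2.470949 + 1.396764) = 5.0·7.976719 = 39.883593 m
RLR: c = (6 − d² + 2cos(α−β) + 2d(sin α − sin β))/8 = -1.806856, |c| > 1 → infeasible
LRL: c = (6 − d² + 2cos(α−β) − 2d(sin α − sin β))/8 = -0.313315; p = 2π − arccos c = 4.393707 rad; φ = atan2(cos β − cos α, d + sin α − sin β) = 0.575671 rad; t = (φ − α + p/2) mod 2π = 5.684761 rad, q = (β − α − t + p) mod 2π = 2.279889 rad → L = 5.0·(5.684761 + 4.393707 + 2.279889) = 5.0·12.358357 = 61.791786 m
Shortest: LSL with L = 34.061602 m ≈ 34.0616 m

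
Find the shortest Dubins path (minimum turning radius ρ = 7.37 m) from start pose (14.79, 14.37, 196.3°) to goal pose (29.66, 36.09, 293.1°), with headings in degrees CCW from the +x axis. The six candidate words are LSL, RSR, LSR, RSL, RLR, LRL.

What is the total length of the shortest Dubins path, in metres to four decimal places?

49.3923 m

Let ψ = atan2(Δy, Δx) = atan2(21.72, 14.87) = 55.6036° be the start→goal bearing.
Normalize: d = |goal − start| / ρ = 26.322525/7.37 = 3.571577, α = (θ_start − ψ) mod 360° = 140.6964° = 2.455616 rad, β = (θ_goal − ψ) mod 360° = 237.4964° = 4.145094 rad.
Common terms: sin α = 0.633429, cos α = -0.773801, sin β = -0.843358, cos β = -0.537352, cos(α−β) = -0.118404, d² = 12.756164. Work in radians in the unit-radius frame; every candidate has L = ρ·(t + p + q).
LSL: p² = 2 + d² − 2cos(α−β) + 2d(sin α − sin β) = 25.541891; p = √p² = 5.053899; φ = atan2(cos β − cos α, d + sin α − sin β) = 0.046802 rad; t = (φ − α) mod 2π = 3.874372 rad, q = (β − φ) mod 2π = 4.098292 rad → L = 7.37·(3.874372 + 5.053899 + 4.098292) = 7.37·13.026563 = 96.005766 m
RSR: p² = 2 + d² − 2cos(α−β) + 2d(sin β − sin α) = 4.444054; p = √p² = 2.108092; φ = atan2(cos α − cos β, d − sin α + sin β) = -0.112399 rad; t = (α − φ) mod 2π = 2.568014 rad, q = (φ − β) mod 2π = 2.025692 rad → L = 7.37·(2.568014 + 2.108092 + 2.025692) = 7.37·6.701799 = 49.392259 m
LSR: p² = d² − 2 + 2cos(α−β) + 2d(sin α + sin β) = 9.019804; p = √p² = 3.003299; φ = atan2(−cos α − cos β, d + sin α + sin β) − atan2(−2, p) = 0.959380 rad; t = (φ − α) mod 2π = 4.786950 rad, q = (φ − β) mod 2π = 3.097471 rad → L = 7.37·(4.786950 + 3.003299 + 3.097471) = 7.37·10.887719 = 80.242490 m
RSL: p² = d² − 2 + 2cos(α−β) − 2d(sin α + sin β) = 12.018909; p = √p² = 3.466830; φ = atan2(cos α + cos β, d − sin α − sin β) − atan2(2, p) = -0.857015 rad; t = (α − φ) mod 2π = 3.312630 rad, q = (β − φ) mod 2π = 5.002109 rad → L = 7.37·(3.312630 + 3.466830 + 5.002109) = 7.37·11.781569 = 86.830166 m
RLR: c = (6 − d² + 2cos(α−β) + 2d(sin α − sin β))/8 = 0.444493; p = 2π − arccos c = 5.172997 rad; φ = atan2(cos α − cos β, d − sin α + sin β) = -0.112399 rad; t = (α − φ + p/2) mod 2π = 5.154513 rad, q = (α − β − t + p) mod 2π = 4.612191 rad → L = 7.37·(5.154513 + 5.172997 + 4.612191) = 7.37·14.939702 = 110.105601 m
LRL: c = (6 − d² + 2cos(α−β) − 2d(sin α − sin β))/8 = -2.192736, |c| > 1 → infeasible
Shortest: RSR with L = 49.392259 m ≈ 49.3923 m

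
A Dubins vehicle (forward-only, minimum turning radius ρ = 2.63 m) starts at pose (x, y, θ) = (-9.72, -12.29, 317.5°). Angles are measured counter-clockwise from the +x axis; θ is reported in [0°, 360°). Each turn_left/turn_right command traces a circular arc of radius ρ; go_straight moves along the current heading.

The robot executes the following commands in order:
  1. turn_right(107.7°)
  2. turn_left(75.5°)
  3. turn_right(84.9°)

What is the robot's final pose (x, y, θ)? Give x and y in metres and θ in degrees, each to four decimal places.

set_pose: (x, y, θ) = (-9.7200, -12.2900, 317.5000°), ρ = 2.63
turn_right(107.7°): centre at ρ to the right, rotate −107.7° → (-10.1898, -16.5113, 209.8000°)
turn_left(75.5°): centre at ρ to the left, rotate +75.5° → (-11.4195, -19.4875, 285.3000°)
turn_right(84.9°): centre at ρ to the right, rotate −84.9° → (-13.0395, -22.6465, 200.4000°)

(-13.0395, -22.6465, 200.4000°)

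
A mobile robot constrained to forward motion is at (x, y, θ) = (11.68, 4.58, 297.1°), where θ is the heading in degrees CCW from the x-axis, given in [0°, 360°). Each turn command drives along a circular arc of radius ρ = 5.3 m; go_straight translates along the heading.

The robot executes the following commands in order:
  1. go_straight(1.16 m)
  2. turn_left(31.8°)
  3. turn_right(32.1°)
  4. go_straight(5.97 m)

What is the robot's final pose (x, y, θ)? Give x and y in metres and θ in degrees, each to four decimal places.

(18.8738, -6.0538, 296.8000°)

set_pose: (x, y, θ) = (11.6800, 4.5800, 297.1000°), ρ = 5.3
go_straight(1.16): x += 1.16·cos θ, y += 1.16·sin θ → (12.2084, 3.5474, 297.1000°)
turn_left(31.8°): centre at ρ to the left, rotate +31.8° → (14.1889, 1.4235, 328.9000°)
turn_right(32.1°): centre at ρ to the right, rotate −32.1° → (16.1820, -0.7250, 296.8000°)
go_straight(5.97): x += 5.97·cos θ, y += 5.97·sin θ → (18.8738, -6.0538, 296.8000°)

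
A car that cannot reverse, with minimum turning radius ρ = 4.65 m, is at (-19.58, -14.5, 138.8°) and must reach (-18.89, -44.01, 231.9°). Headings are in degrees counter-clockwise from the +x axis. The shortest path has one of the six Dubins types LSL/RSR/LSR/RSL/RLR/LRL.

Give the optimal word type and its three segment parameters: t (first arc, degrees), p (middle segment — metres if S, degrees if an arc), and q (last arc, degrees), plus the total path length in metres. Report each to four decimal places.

Let ψ = atan2(Δy, Δx) = atan2(-29.51, 0.69) = -88.6606° be the start→goal bearing.
Normalize: d = |goal − start| / ρ = 29.518066/4.65 = 6.347971, α = (θ_start − ψ) mod 360° = 227.4606° = 3.969936 rad, β = (θ_goal − ψ) mod 360° = 320.5606° = 5.594837 rad.
Common terms: sin α = -0.736812, cos α = -0.676098, sin β = -0.635262, cos β = 0.772296, cos(α−β) = -0.054079, d² = 40.296737. Work in radians in the unit-radius frame; every candidate has L = ρ·(t + p + q).
LSL: p² = 2 + d² − 2cos(α−β) + 2d(sin α − sin β) = 41.115624; p = √p² = 6.412147; φ = atan2(cos β − cos α, d + sin α − sin β) = 0.227849 rad; t = (φ − α) mod 2π = 2.541099 rad, q = (β − φ) mod 2π = 5.366988 rad → L = 4.65·(2.541099 + 6.412147 + 5.366988) = 4.65·14.320233 = 66.589086 m
RSR: p² = 2 + d² − 2cos(α−β) + 2d(sin β − sin α) = 43.694166; p = √p² = 6.610156; φ = atan2(cos α − cos β, d − sin α + sin β) = -0.220909 rad; t = (α − φ) mod 2π = 4.190845 rad, q = (φ − β) mod 2π = 0.467439 rad → L = 4.65·(4.190845 + 6.610156 + 0.467439) = 4.65·11.268440 = 52.398246 m
LSR: p² = d² − 2 + 2cos(α−β) + 2d(sin α + sin β) = 20.768802; p = √p² = 4.557280; φ = atan2(−cos α − cos β, d + sin α + sin β) − atan2(−2, p) = 0.394219 rad; t = (φ − α) mod 2π = 2.707469 rad, q = (φ − β) mod 2π = 1.082567 rad → L = 4.65·(2.707469 + 4.557280 + 1.082567) = 4.65·8.347317 = 38.815022 m
RSL: p² = d² − 2 + 2cos(α−β) − 2d(sin α + sin β) = 55.608357; p = √p² = 7.457101; φ = atan2(cos α + cos β, d − sin α − sin β) − atan2(2, p) = -0.249574 rad; t = (α − φ) mod 2π = 4.219509 rad, q = (β − φ) mod 2π = 5.844411 rad → L = 4.65·(4.219509 + 7.457101 + 5.844411) = 4.65·17.521022 = 81.472750 m
RLR: c = (6 − d² + 2cos(α−β) + 2d(sin α − sin β))/8 = -4.461771, |c| > 1 → infeasible
LRL: c = (6 − d² + 2cos(α−β) − 2d(sin α − sin β))/8 = -4.139453, |c| > 1 → infeasible
Shortest: LSR with L = 38.815022 m ≈ 38.8150 m
Convert LSR to answer units (arcs ×180/π): t = 2.707469·180/π = 155.1265°, p = ρ·p = 4.65·4.557280 = 21.1914 m, q = 1.082567·180/π = 62.0265°, L = 38.8150 m.

LSR: t = 155.1265°, p = 21.1914 m, q = 62.0265°, L = 38.8150 m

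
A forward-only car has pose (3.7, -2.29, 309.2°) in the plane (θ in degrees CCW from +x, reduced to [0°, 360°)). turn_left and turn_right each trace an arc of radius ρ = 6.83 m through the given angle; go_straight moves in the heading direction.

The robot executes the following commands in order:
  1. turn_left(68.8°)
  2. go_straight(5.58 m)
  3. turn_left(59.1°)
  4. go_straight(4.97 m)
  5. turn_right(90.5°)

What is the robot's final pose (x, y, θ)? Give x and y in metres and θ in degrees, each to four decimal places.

(30.3074, 12.1901, 346.6000°)

set_pose: (x, y, θ) = (3.7000, -2.2900, 309.2000°), ρ = 6.83
turn_left(68.8°): centre at ρ to the left, rotate +68.8° → (11.1035, -4.4690, 378.0000° ≡ 18.0000°)
go_straight(5.58): x += 5.58·cos θ, y += 5.58·sin θ → (16.4104, -2.7446, 18.0000°)
turn_left(59.1°): centre at ρ to the left, rotate +59.1° → (20.9574, 2.2263, 77.1000°)
go_straight(4.97): x += 4.97·cos θ, y += 4.97·sin θ → (22.0669, 7.0708, 77.1000°)
turn_right(90.5°): centre at ρ to the right, rotate −90.5° → (30.3074, 12.1901, -13.4000° ≡ 346.6000°)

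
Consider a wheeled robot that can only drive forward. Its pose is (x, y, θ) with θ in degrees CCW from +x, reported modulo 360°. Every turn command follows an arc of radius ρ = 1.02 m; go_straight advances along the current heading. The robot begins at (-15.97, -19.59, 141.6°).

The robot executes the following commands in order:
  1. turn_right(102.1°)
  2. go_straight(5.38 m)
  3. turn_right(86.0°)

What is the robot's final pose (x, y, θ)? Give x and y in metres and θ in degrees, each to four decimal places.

(-10.4452, -14.6664, 313.5000°)

set_pose: (x, y, θ) = (-15.9700, -19.5900, 141.6000°), ρ = 1.02
turn_right(102.1°): centre at ρ to the right, rotate −102.1° → (-15.9852, -18.0036, 39.5000°)
go_straight(5.38): x += 5.38·cos θ, y += 5.38·sin θ → (-11.8339, -14.5815, 39.5000°)
turn_right(86.0°): centre at ρ to the right, rotate −86.0° → (-10.4452, -14.6664, -46.5000° ≡ 313.5000°)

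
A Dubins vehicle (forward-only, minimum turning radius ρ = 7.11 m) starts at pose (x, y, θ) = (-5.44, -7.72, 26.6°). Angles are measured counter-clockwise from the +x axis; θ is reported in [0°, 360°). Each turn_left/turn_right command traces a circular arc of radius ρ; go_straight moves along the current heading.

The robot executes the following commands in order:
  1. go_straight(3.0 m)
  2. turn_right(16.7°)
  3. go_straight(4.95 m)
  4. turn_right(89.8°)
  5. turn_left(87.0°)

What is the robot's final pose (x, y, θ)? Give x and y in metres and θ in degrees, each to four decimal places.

(20.1808, -16.4449, 7.1000°)

set_pose: (x, y, θ) = (-5.4400, -7.7200, 26.6000°), ρ = 7.11
go_straight(3.0): x += 3.0·cos θ, y += 3.0·sin θ → (-2.7575, -6.3767, 26.6000°)
turn_right(16.7°): centre at ρ to the right, rotate −16.7° → (-0.7964, -5.7300, 9.9000°)
go_straight(4.95): x += 4.95·cos θ, y += 4.95·sin θ → (4.0799, -4.8790, 9.9000°)
turn_right(89.8°): centre at ρ to the right, rotate −89.8° → (12.3021, -10.6363, -79.9000° ≡ 280.1000°)
turn_left(87.0°): centre at ρ to the left, rotate +87.0° → (20.1808, -16.4449, 367.1000° ≡ 7.1000°)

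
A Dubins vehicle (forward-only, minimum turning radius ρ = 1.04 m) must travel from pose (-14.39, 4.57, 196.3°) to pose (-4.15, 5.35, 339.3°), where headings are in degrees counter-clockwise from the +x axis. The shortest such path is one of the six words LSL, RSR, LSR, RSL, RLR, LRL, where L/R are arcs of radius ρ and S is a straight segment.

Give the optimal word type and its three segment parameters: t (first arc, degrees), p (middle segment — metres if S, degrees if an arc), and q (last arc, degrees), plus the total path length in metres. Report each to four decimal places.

Let ψ = atan2(Δy, Δx) = atan2(0.78, 10.24) = 4.3559° be the start→goal bearing.
Normalize: d = |goal − start| / ρ = 10.269664/1.04 = 9.874677, α = (θ_start − ψ) mod 360° = 191.9441° = 3.350056 rad, β = (θ_goal − ψ) mod 360° = 334.9441° = 5.845877 rad.
Common terms: sin α = -0.206957, cos α = -0.978350, sin β = -0.423503, cos β = 0.905895, cos(α−β) = -0.798636, d² = 97.509246. Work in radians in the unit-radius frame; every candidate has L = ρ·(t + p + q).
LSL: p² = 2 + d² − 2cos(α−β) + 2d(sin α − sin β) = 105.383151; p = √p² = 10.265630; φ = atan2(cos β − cos α, d + sin α − sin β) = 0.184595 rad; t = (φ − α) mod 2π = 3.117725 rad, q = (β − φ) mod 2π = 5.661282 rad → L = 1.04·(3.117725 + 10.265630 + 5.661282) = 1.04·19.044636 = 19.806421 m
RSR: p² = 2 + d² − 2cos(α−β) + 2d(sin β − sin α) = 96.829882; p = √p² = 9.840218; φ = atan2(cos α − cos β, d − sin α + sin β) = -0.192674 rad; t = (α − φ) mod 2π = 3.542730 rad, q = (φ − β) mod 2π = 0.244634 rad → L = 1.04·(3.542730 + 9.840218 + 0.244634) = 1.04·13.627582 = 14.172685 m
LSR: p² = d² − 2 + 2cos(α−β) + 2d(sin α + sin β) = 81.460806; p = √p² = 9.025564; φ = atan2(−cos α − cos β, d + sin α + sin β) − atan2(−2, p) = 0.225907 rad; t = (φ − α) mod 2π = 3.159036 rad, q = (φ − β) mod 2π = 0.663215 rad → L = 1.04·(3.159036 + 9.025564 + 0.663215) = 1.04·12.847815 = 13.361727 m
RSL: p² = d² − 2 + 2cos(α−β) − 2d(sin α + sin β) = 106.363143; p = √p² = 10.313251; φ = atan2(cos α + cos β, d − sin α − sin β) − atan2(2, p) = -0.198445 rad; t = (α − φ) mod 2π = 3.548501 rad, q = (β − φ) mod 2π = 6.044322 rad → L = 1.04·(3.548501 + 10.313251 + 6.044322) = 1.04·19.906074 = 20.702317 m
RLR: c = (6 − d² + 2cos(α−β) + 2d(sin α − sin β))/8 = -11.103735, |c| > 1 → infeasible
LRL: c = (6 − d² + 2cos(α−β) − 2d(sin α − sin β))/8 = -12.172894, |c| > 1 → infeasible
Shortest: LSR with L = 13.361727 m ≈ 13.3617 m
Convert LSR to answer units (arcs ×180/π): t = 3.159036·180/π = 180.9994°, p = ρ·p = 1.04·9.025564 = 9.3866 m, q = 0.663215·180/π = 37.9994°, L = 13.3617 m.

LSR: t = 180.9994°, p = 9.3866 m, q = 37.9994°, L = 13.3617 m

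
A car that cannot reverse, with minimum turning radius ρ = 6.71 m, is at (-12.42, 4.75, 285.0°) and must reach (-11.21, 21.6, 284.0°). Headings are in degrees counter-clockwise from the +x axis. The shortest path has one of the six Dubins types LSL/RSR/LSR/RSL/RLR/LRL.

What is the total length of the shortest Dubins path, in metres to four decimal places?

Let ψ = atan2(Δy, Δx) = atan2(16.85, 1.21) = 85.8926° be the start→goal bearing.
Normalize: d = |goal − start| / ρ = 16.893389/6.71 = 2.517644, α = (θ_start − ψ) mod 360° = 199.1074° = 3.475079 rad, β = (θ_goal − ψ) mod 360° = 198.1074° = 3.457626 rad.
Common terms: sin α = -0.327339, cos α = -0.944907, sin β = -0.310799, cos β = -0.950476, cos(α−β) = 0.999848, d² = 6.338530. Work in radians in the unit-radius frame; every candidate has L = ρ·(t + p + q).
LSL: p² = 2 + d² − 2cos(α−β) + 2d(sin α − sin β) = 6.255547; p = √p² = 2.501109; φ = atan2(cos β − cos α, d + sin α − sin β) = -0.002227 rad; t = (φ − α) mod 2π = 2.805880 rad, q = (β − φ) mod 2π = 3.459852 rad → L = 6.71·(2.805880 + 2.501109 + 3.459852) = 6.71·8.766841 = 58.825504 m
RSR: p² = 2 + d² − 2cos(α−β) + 2d(sin β − sin α) = 6.422122; p = √p² = 2.534191; φ = atan2(cos α − cos β, d − sin α + sin β) = 0.002198 rad; t = (α − φ) mod 2π = 3.472882 rad, q = (φ − β) mod 2π = 2.827757 rad → L = 6.71·(3.472882 + 2.534191 + 2.827757) = 6.71·8.834829 = 59.281704 m
LSR: p² = d² − 2 + 2cos(α−β) + 2d(sin α + sin β) = 3.125017; p = √p² = 1.767772; φ = atan2(−cos α − cos β, d + sin α + sin β) − atan2(−2, p) = 1.636560 rad; t = (φ − α) mod 2π = 4.444666 rad, q = (φ − β) mod 2π = 4.462119 rad → L = 6.71·(4.444666 + 1.767772 + 4.462119) = 6.71·10.674557 = 71.626278 m
RSL: p² = d² − 2 + 2cos(α−β) − 2d(sin α + sin β) = 9.551433; p = √p² = 3.090539; φ = atan2(cos α + cos β, d − sin α − sin β) − atan2(2, p) = -1.115225 rad; t = (α − φ) mod 2π = 4.590304 rad, q = (β − φ) mod 2π = 4.572850 rad → L = 6.71·(4.590304 + 3.090539 + 4.572850) = 6.71·12.253693 = 82.222283 m
RLR: c = (6 − d² + 2cos(α−β) + 2d(sin α − sin β))/8 = 0.197235; p = 2π − arccos c = 4.910925 rad; φ = atan2(cos α − cos β, d − sin α + sin β) = 0.002198 rad; t = (α − φ + p/2) mod 2π = 5.928344 rad, q = (α − β − t + p) mod 2π = 5.283220 rad → L = 6.71·(5.928344 + 4.910925 + 5.283220) = 6.71·16.122490 = 108.181905 m
LRL: c = (6 − d² + 2cos(α−β) − 2d(sin α − sin β))/8 = 0.218057; p = 2π − arccos c = 4.932212 rad; φ = atan2(cos β − cos α, d + sin α − sin β) = -0.002227 rad; t = (φ − α + p/2) mod 2π = 5.271985 rad, q = (β − α − t + p) mod 2π = 5.925958 rad → L = 6.71·(5.271985 + 4.932212 + 5.925958) = 6.71·16.130155 = 108.233343 m
Shortest: LSL with L = 58.825504 m ≈ 58.8255 m

58.8255 m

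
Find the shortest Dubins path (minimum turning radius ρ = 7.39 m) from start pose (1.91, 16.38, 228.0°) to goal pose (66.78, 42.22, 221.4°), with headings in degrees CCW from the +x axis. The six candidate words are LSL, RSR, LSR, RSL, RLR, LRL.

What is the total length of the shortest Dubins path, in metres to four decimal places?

110.7583 m

Let ψ = atan2(Δy, Δx) = atan2(25.84, 64.87) = 21.7191° be the start→goal bearing.
Normalize: d = |goal − start| / ρ = 69.827090/7.39 = 9.448862, α = (θ_start − ψ) mod 360° = 206.2809° = 3.600280 rad, β = (θ_goal − ψ) mod 360° = 199.6809° = 3.485089 rad.
Common terms: sin α = -0.442772, cos α = -0.896634, sin β = -0.336781, cos β = -0.941583, cos(α−β) = 0.993373, d² = 89.280993. Work in radians in the unit-radius frame; every candidate has L = ρ·(t + p + q).
LSL: p² = 2 + d² − 2cos(α−β) + 2d(sin α − sin β) = 87.291260; p = √p² = 9.342979; φ = atan2(cos β − cos α, d + sin α − sin β) = -0.004811 rad; t = (φ − α) mod 2π = 2.678094 rad, q = (β − φ) mod 2π = 3.489900 rad → L = 7.39·(2.678094 + 9.342979 + 3.489900) = 7.39·15.510973 = 114.626088 m
RSR: p² = 2 + d² − 2cos(α−β) + 2d(sin β − sin α) = 91.297235; p = √p² = 9.554959; φ = atan2(cos α − cos β, d − sin α + sin β) = 0.004704 rad; t = (α − φ) mod 2π = 3.595576 rad, q = (φ − β) mod 2π = 2.802801 rad → L = 7.39·(3.595576 + 9.554959 + 2.802801) = 7.39·15.953336 = 117.895151 m
LSR: p² = d² − 2 + 2cos(α−β) + 2d(sin α + sin β) = 74.535965; p = √p² = 8.633421; φ = atan2(−cos α − cos β, d + sin α + sin β) − atan2(−2, p) = 0.436585 rad; t = (φ − α) mod 2π = 3.119490 rad, q = (φ − β) mod 2π = 3.234682 rad → L = 7.39·(3.119490 + 8.633421 + 3.234682) = 7.39·14.987593 = 110.758314 m
RSL: p² = d² − 2 + 2cos(α−β) − 2d(sin α + sin β) = 103.999511; p = √p² = 10.198015; φ = atan2(cos α + cos β, d − sin α − sin β) − atan2(2, p) = -0.371477 rad; t = (α − φ) mod 2π = 3.971758 rad, q = (β − φ) mod 2π = 3.856566 rad → L = 7.39·(3.971758 + 10.198015 + 3.856566) = 7.39·18.026339 = 133.214643 m
RLR: c = (6 − d² + 2cos(α−β) + 2d(sin α − sin β))/8 = -10.412154, |c| > 1 → infeasible
LRL: c = (6 − d² + 2cos(α−β) − 2d(sin α − sin β))/8 = -9.911407, |c| > 1 → infeasible
Shortest: LSR with L = 110.758314 m ≈ 110.7583 m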